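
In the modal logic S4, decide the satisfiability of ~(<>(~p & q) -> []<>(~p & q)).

Satisfiable

1. ~(<>(~p & q) -> []<>(~p & q)), u
2. <>(~p & q), u
3. ~[]<>(~p & q), u
4. ~p & q, v
5. ~p, v
6. q, v
7. ~<>(~p & q), w
8. ~(~p & q), w
9. ~q, w
Accessibility: uRu, uRv, uRw, vRv, wRw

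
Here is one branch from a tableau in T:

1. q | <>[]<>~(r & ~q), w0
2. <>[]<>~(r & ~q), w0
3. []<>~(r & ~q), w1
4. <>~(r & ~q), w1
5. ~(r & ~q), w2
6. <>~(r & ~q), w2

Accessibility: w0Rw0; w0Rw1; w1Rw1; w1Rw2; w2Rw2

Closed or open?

There is no literal clash: for every atom and world, at most one sign appears.

No, open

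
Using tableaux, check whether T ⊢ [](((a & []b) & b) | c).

Invalid (countermodel exists)

Tableau for the negation ~[](((a & []b) & b) | c):
1. ~[](((a & []b) & b) | c), u
2. ~(((a & []b) & b) | c), v
3. ~((a & []b) & b), v
4. ~c, v
5. ~b, v
Accessibility: uRu, uRv, vRv
The negation has an open branch (countermodel exists).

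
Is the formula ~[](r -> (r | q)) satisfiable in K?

1. ~[](r -> (r | q)), u
2. ~(r -> (r | q)), v
3. r, v
4. ~(r | q), v
5. ~r, v
6. ~q, v
Accessibility: uRv
Branch closes: r and ~r both at v.
All branches of the tableau close; one closing branch shown above.

No, unsatisfiable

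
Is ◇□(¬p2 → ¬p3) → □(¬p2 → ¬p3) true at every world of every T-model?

No, not valid

Tableau for the negation ¬(◇□(¬p2 → ¬p3) → □(¬p2 → ¬p3)):
1. ¬(◇□(¬p2 → ¬p3) → □(¬p2 → ¬p3)), 0
2. ◇□(¬p2 → ¬p3), 0   [¬→-rule on 1]
3. ¬□(¬p2 → ¬p3), 0   [¬→-rule on 1]
4. □(¬p2 → ¬p3), 1   [◇-rule on 2: fresh world 1, 0R1]
5. ¬p2 → ¬p3, 1   [□-rule on 4 via 1R1]
6. ¬p3, 1   [→-rule on 5 (branches; this branch)]
7. ¬(¬p2 → ¬p3), 2   [¬□-rule on 3: fresh world 2, 0R2]
8. ¬p2, 2   [¬→-rule on 7]
9. p3, 2   [¬→-rule on 7]
Accessibility: 0R0, 0R1, 0R2, 1R1, 2R2
The negation has an open branch (countermodel exists).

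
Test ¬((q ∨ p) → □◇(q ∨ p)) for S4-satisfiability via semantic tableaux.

Satisfiable

1. ¬((q ∨ p) → □◇(q ∨ p)), w0
2. q ∨ p, w0   [¬→-rule on 1]
3. ¬□◇(q ∨ p), w0   [¬→-rule on 1]
4. p, w0   [∨-rule on 2 (branches; this branch)]
5. ¬◇(q ∨ p), w1   [¬□-rule on 3: fresh world w1, w0Rw1]
6. ¬(q ∨ p), w1   [¬◇-rule on 5 via w1Rw1]
7. ¬q, w1   [¬∨-rule on 6]
8. ¬p, w1   [¬∨-rule on 6]
Accessibility: w0Rw0, w0Rw1, w1Rw1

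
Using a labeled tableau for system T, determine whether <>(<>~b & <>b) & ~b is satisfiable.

Yes, satisfiable

1. <>(<>~b & <>b) & ~b, u
2. <>(<>~b & <>b), u
3. ~b, u
4. <>~b & <>b, v
5. <>~b, v
6. <>b, v
7. ~b, w
8. b, x
Accessibility: uRu, uRv, vRv, vRw, vRx, wRw, xRx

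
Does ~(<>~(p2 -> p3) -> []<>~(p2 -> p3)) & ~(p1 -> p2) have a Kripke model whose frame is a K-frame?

1. ~(<>~(p2 -> p3) -> []<>~(p2 -> p3)) & ~(p1 -> p2), 0
2. ~(<>~(p2 -> p3) -> []<>~(p2 -> p3)), 0   [&-rule on 1]
3. ~(p1 -> p2), 0   [&-rule on 1]
4. <>~(p2 -> p3), 0   [~->-rule on 2]
5. ~[]<>~(p2 -> p3), 0   [~->-rule on 2]
6. p1, 0   [~->-rule on 3]
7. ~p2, 0   [~->-rule on 3]
8. ~(p2 -> p3), 1   [<>-rule on 4: fresh world 1, 0R1]
9. p2, 1   [~->-rule on 8]
10. ~p3, 1   [~->-rule on 8]
11. ~<>~(p2 -> p3), 2   [~[]-rule on 5: fresh world 2, 0R2]
Accessibility: 0R1, 0R2

Satisfiable (open branch found)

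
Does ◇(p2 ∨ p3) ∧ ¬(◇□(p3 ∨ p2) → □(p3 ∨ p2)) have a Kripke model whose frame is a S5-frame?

1. ◇(p2 ∨ p3) ∧ ¬(◇□(p3 ∨ p2) → □(p3 ∨ p2)), 0
2. ◇(p2 ∨ p3), 0
3. ¬(◇□(p3 ∨ p2) → □(p3 ∨ p2)), 0
4. ◇□(p3 ∨ p2), 0
5. ¬□(p3 ∨ p2), 0
6. p2 ∨ p3, 1
7. p3, 1
8. □(p3 ∨ p2), 2
9. p3 ∨ p2, 0
10. p3 ∨ p2, 1
11. p3 ∨ p2, 2
12. p2, 0
13. p2, 1
14. p2, 2
15. ¬(p3 ∨ p2), 3
16. ¬p3, 3
17. ¬p2, 3
18. p3 ∨ p2, 3
19. p2, 3
Accessibility: 0R0, 0R1, 0R2, 0R3, 1R0, 1R1, 1R2, 1R3, 2R0, 2R1, 2R2, 2R3, 3R0, 3R1, 3R2, 3R3
Branch closes: p2 and ¬p2 both at 3.
Every branch closes; the branch above is one of them.

No, unsatisfiable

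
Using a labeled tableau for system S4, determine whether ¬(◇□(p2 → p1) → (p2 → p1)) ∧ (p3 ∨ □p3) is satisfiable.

1. ¬(◇□(p2 → p1) → (p2 → p1)) ∧ (p3 ∨ □p3), w0
2. ¬(◇□(p2 → p1) → (p2 → p1)), w0
3. p3 ∨ □p3, w0
4. ◇□(p2 → p1), w0
5. ¬(p2 → p1), w0
6. p2, w0
7. ¬p1, w0
8. □p3, w0
9. p3, w0
10. □(p2 → p1), w1
11. p3, w1
12. p2 → p1, w1
13. p1, w1
Accessibility: w0Rw0, w0Rw1, w1Rw1

Yes, satisfiable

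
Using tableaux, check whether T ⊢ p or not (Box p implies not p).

Tableau for the negation not (p or not (Box p implies not p)):
1. not (p or not (Box p implies not p)), 0
2. not p, 0
3. Box p implies not p, 0
Accessibility: 0R0
The negation has an open branch (countermodel exists).

Invalid (countermodel exists)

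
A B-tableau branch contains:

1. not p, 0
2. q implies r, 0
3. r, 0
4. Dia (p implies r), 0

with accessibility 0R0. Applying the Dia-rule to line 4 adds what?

a fresh world 1 with 0R1, and p implies r at 1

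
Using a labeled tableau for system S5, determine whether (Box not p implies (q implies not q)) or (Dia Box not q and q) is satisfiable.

Satisfiable

1. (Box not p implies (q implies not q)) or (Dia Box not q and q), 0
2. Box not p implies (q implies not q), 0   [or-rule on 1 (branches; this branch)]
3. q implies not q, 0   [implies-rule on 2 (branches; this branch)]
4. not q, 0   [implies-rule on 3 (branches; this branch)]
Accessibility: 0R0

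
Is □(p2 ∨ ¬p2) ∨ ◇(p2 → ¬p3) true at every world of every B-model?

Yes, valid

Tableau for the negation ¬(□(p2 ∨ ¬p2) ∨ ◇(p2 → ¬p3)):
1. ¬(□(p2 ∨ ¬p2) ∨ ◇(p2 → ¬p3)), u
2. ¬□(p2 ∨ ¬p2), u
3. ¬◇(p2 → ¬p3), u
4. ¬(p2 → ¬p3), u
5. p2, u
6. p3, u
7. ¬(p2 ∨ ¬p2), v
8. ¬p2, v
9. p2, v
Accessibility: uRu, uRv, vRu, vRv
Branch closes: p2 and ¬p2 both at v.
Every branch of the negation's tableau closes; the branch above is one of them.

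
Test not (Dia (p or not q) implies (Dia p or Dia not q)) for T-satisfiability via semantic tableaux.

Unsatisfiable (every branch closes)

1. not (Dia (p or not q) implies (Dia p or Dia not q)), w0
2. Dia (p or not q), w0
3. not (Dia p or Dia not q), w0
4. not Dia p, w0
5. not Dia not q, w0
6. not p, w0
7. q, w0
8. p or not q, w1
9. not p, w1
10. q, w1
11. not q, w1
Accessibility: w0Rw0, w0Rw1, w1Rw1
Branch closes: q and not q both at w1.
(One branch shown.) All branches close.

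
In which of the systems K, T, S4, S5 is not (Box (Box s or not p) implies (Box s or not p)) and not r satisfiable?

K

K-tableau for the formula:
1. not (Box (Box s or not p) implies (Box s or not p)) and not r, 0
2. not (Box (Box s or not p) implies (Box s or not p)), 0
3. not r, 0
4. Box (Box s or not p), 0
5. not (Box s or not p), 0
6. not Box s, 0
7. p, 0
8. not s, 1
9. Box s or not p, 1
10. not p, 1
Accessibility: 0R1
Complete open branch: satisfiable in K.
T-tableau for the formula:
1. not (Box (Box s or not p) implies (Box s or not p)) and not r, 0
2. not (Box (Box s or not p) implies (Box s or not p)), 0
3. not r, 0
4. Box (Box s or not p), 0
5. not (Box s or not p), 0
6. not Box s, 0
7. p, 0
8. Box s or not p, 0
9. Box s, 0
10. s, 0
11. not s, 1
12. Box s or not p, 1
13. s, 1
Accessibility: 0R0, 0R1, 1R1
Branch closes: s and not s both at 1.
Every branch closes (one shown): unsatisfiable in T, hence also in S4, S5 (every S4/S5-frame is a T-frame).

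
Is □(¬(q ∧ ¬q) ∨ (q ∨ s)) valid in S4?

Yes, valid

Tableau for the negation ¬□(¬(q ∧ ¬q) ∨ (q ∨ s)):
1. ¬□(¬(q ∧ ¬q) ∨ (q ∨ s)), u
2. ¬(¬(q ∧ ¬q) ∨ (q ∨ s)), v
3. q ∧ ¬q, v
4. ¬(q ∨ s), v
5. q, v
6. ¬q, v
Accessibility: uRu, uRv, vRv
Branch closes: q and ¬q both at v.
All branches of the negation close; one closing branch shown above.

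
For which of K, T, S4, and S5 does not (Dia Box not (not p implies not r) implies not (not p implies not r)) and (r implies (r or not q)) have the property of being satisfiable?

K, T, S4

S5-tableau for the formula:
1. not (Dia Box not (not p implies not r) implies not (not p implies not r)) and (r implies (r or not q)), w0
2. not (Dia Box not (not p implies not r) implies not (not p implies not r)), w0
3. r implies (r or not q), w0
4. Dia Box not (not p implies not r), w0
5. not p implies not r, w0
6. r or not q, w0
7. not r, w0
8. not q, w0
9. Box not (not p implies not r), w1
10. not (not p implies not r), w0
11. not p, w0
12. r, w0
Accessibility: w0Rw0, w0Rw1, w1Rw0, w1Rw1
Branch closes: r and not r both at w0.
Every branch closes (one shown): unsatisfiable in S5.
S4-tableau for the formula:
1. not (Dia Box not (not p implies not r) implies not (not p implies not r)) and (r implies (r or not q)), w0
2. not (Dia Box not (not p implies not r) implies not (not p implies not r)), w0
3. r implies (r or not q), w0
4. Dia Box not (not p implies not r), w0
5. not p implies not r, w0
6. r or not q, w0
7. not r, w0
8. not q, w0
9. Box not (not p implies not r), w1
10. not (not p implies not r), w1
11. not p, w1
12. r, w1
Accessibility: w0Rw0, w0Rw1, w1Rw1
Complete open branch: satisfiable in S4, hence also in K, T (this S4-model is also a K-model and a T-model).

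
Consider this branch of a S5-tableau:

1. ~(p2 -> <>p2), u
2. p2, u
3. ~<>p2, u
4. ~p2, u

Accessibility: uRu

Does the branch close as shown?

Closed

Both p2 and ~p2 appear at u.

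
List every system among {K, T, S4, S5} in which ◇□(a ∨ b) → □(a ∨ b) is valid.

S4-tableau for the negation ¬(◇□(a ∨ b) → □(a ∨ b)):
1. ¬(◇□(a ∨ b) → □(a ∨ b)), w0
2. ◇□(a ∨ b), w0   [¬→-rule on 1]
3. ¬□(a ∨ b), w0   [¬→-rule on 1]
4. □(a ∨ b), w1   [◇-rule on 2: fresh world w1, w0Rw1]
5. a ∨ b, w1   [□-rule on 4 via w1Rw1]
6. b, w1   [∨-rule on 5 (branches; this branch)]
7. ¬(a ∨ b), w2   [¬□-rule on 3: fresh world w2, w0Rw2]
8. ¬a, w2   [¬∨-rule on 7]
9. ¬b, w2   [¬∨-rule on 7]
Accessibility: w0Rw0, w0Rw1, w0Rw2, w1Rw1, w2Rw2
Complete open branch: countermodel on an S4-frame, so not valid in S4, nor in K, T (the same frame is also a K-frame and a T-frame).
S5-tableau for the negation ¬(◇□(a ∨ b) → □(a ∨ b)):
1. ¬(◇□(a ∨ b) → □(a ∨ b)), w0
2. ◇□(a ∨ b), w0   [¬→-rule on 1]
3. ¬□(a ∨ b), w0   [¬→-rule on 1]
4. □(a ∨ b), w1   [◇-rule on 2: fresh world w1, w0Rw1]
5. a ∨ b, w0   [□-rule on 4 via w1Rw0]
6. a ∨ b, w1   [□-rule on 4 via w1Rw1]
7. b, w0   [∨-rule on 5 (branches; this branch)]
8. b, w1   [∨-rule on 6 (branches; this branch)]
9. ¬(a ∨ b), w2   [¬□-rule on 3: fresh world w2, w0Rw2]
10. ¬a, w2   [¬∨-rule on 9]
11. ¬b, w2   [¬∨-rule on 9]
12. a ∨ b, w2   [□-rule on 4 via w1Rw2]
13. b, w2   [∨-rule on 12 (branches; this branch)]
Accessibility: w0Rw0, w0Rw1, w0Rw2, w1Rw0, w1Rw1, w1Rw2, w2Rw0, w2Rw1, w2Rw2
Branch closes: b and ¬b both at w2.
Every branch closes (one shown): valid in S5.

S5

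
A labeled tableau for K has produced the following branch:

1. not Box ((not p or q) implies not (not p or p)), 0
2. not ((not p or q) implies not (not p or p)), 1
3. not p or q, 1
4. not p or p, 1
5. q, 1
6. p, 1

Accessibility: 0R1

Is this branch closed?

No atom appears with both signs at the same world.

No, open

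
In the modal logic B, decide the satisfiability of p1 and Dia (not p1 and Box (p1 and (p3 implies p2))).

1. p1 and Dia (not p1 and Box (p1 and (p3 implies p2))), u
2. p1, u
3. Dia (not p1 and Box (p1 and (p3 implies p2))), u
4. not p1 and Box (p1 and (p3 implies p2)), v
5. not p1, v
6. Box (p1 and (p3 implies p2)), v
7. p1 and (p3 implies p2), u
8. p3 implies p2, u
9. p1 and (p3 implies p2), v
10. p1, v
11. p3 implies p2, v
Accessibility: uRu, uRv, vRu, vRv
Branch closes: p1 and not p1 both at v.
(One branch shown.) All branches close.

Unsatisfiable (every branch closes)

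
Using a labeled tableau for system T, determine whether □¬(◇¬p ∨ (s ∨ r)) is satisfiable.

1. □¬(◇¬p ∨ (s ∨ r)), u
2. ¬(◇¬p ∨ (s ∨ r)), u
3. ¬◇¬p, u
4. ¬(s ∨ r), u
5. ¬s, u
6. ¬r, u
7. p, u
Accessibility: uRu

Yes, satisfiable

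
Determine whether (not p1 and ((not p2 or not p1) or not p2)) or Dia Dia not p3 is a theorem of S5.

No, not valid

Tableau for the negation not ((not p1 and ((not p2 or not p1) or not p2)) or Dia Dia not p3):
1. not ((not p1 and ((not p2 or not p1) or not p2)) or Dia Dia not p3), 0
2. not (not p1 and ((not p2 or not p1) or not p2)), 0   [neg-or-rule on 1]
3. not Dia Dia not p3, 0   [neg-or-rule on 1]
4. not Dia not p3, 0   [neg-Dia-rule on 3 via 0R0]
5. p3, 0   [neg-Dia-rule on 4 via 0R0]
6. not ((not p2 or not p1) or not p2), 0   [neg-and-rule on 2 (branches; this branch)]
7. not (not p2 or not p1), 0   [neg-or-rule on 6]
8. p2, 0   [neg-or-rule on 6]
9. p1, 0   [neg-or-rule on 7]
Accessibility: 0R0
The negation has an open branch (countermodel exists).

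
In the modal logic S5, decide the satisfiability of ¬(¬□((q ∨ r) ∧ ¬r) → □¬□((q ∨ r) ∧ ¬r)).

Unsatisfiable (every branch closes)

1. ¬(¬□((q ∨ r) ∧ ¬r) → □¬□((q ∨ r) ∧ ¬r)), u
2. ¬□((q ∨ r) ∧ ¬r), u
3. ¬□¬□((q ∨ r) ∧ ¬r), u
4. ¬((q ∨ r) ∧ ¬r), v
5. ¬(q ∨ r), v
6. ¬q, v
7. ¬r, v
8. □((q ∨ r) ∧ ¬r), w
9. (q ∨ r) ∧ ¬r, u
10. q ∨ r, u
11. ¬r, u
12. (q ∨ r) ∧ ¬r, v
13. q ∨ r, v
14. (q ∨ r) ∧ ¬r, w
15. q ∨ r, w
16. ¬r, w
17. q, u
18. r, v
Accessibility: uRu, uRv, uRw, vRu, vRv, vRw, wRu, wRv, wRw
Branch closes: r and ¬r both at v.
(One branch shown.) All branches close.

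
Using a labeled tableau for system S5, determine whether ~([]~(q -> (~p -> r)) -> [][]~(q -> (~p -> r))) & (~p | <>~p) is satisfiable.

1. ~([]~(q -> (~p -> r)) -> [][]~(q -> (~p -> r))) & (~p | <>~p), 0
2. ~([]~(q -> (~p -> r)) -> [][]~(q -> (~p -> r))), 0
3. ~p | <>~p, 0
4. []~(q -> (~p -> r)), 0
5. ~[][]~(q -> (~p -> r)), 0
6. ~(q -> (~p -> r)), 0
7. q, 0
8. ~(~p -> r), 0
9. ~p, 0
10. ~r, 0
11. <>~p, 0
12. ~[]~(q -> (~p -> r)), 1
13. ~(q -> (~p -> r)), 1
14. q, 1
15. ~(~p -> r), 1
16. ~p, 1
17. ~r, 1
18. ~p, 2
19. ~(q -> (~p -> r)), 2
20. q, 2
21. ~(~p -> r), 2
22. ~r, 2
23. q -> (~p -> r), 3
24. ~(q -> (~p -> r)), 3
25. q, 3
26. ~(~p -> r), 3
27. ~p, 3
28. ~r, 3
29. ~p -> r, 3
30. r, 3
Accessibility: 0R0, 0R1, 0R2, 0R3, 1R0, 1R1, 1R2, 1R3, 2R0, 2R1, 2R2, 2R3, 3R0, 3R1, 3R2, 3R3
Branch closes: r and ~r both at 3.
All branches of the tableau close; one closing branch shown above.

Unsatisfiable (every branch closes)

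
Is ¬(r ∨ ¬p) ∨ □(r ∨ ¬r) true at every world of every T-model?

Tableau for the negation ¬(¬(r ∨ ¬p) ∨ □(r ∨ ¬r)):
1. ¬(¬(r ∨ ¬p) ∨ □(r ∨ ¬r)), w0
2. r ∨ ¬p, w0   [¬∨-rule on 1]
3. ¬□(r ∨ ¬r), w0   [¬∨-rule on 1]
4. ¬p, w0   [∨-rule on 2 (branches; this branch)]
5. ¬(r ∨ ¬r), w1   [¬□-rule on 3: fresh world w1, w0Rw1]
6. ¬r, w1   [¬∨-rule on 5]
7. r, w1   [¬∨-rule on 5]
Accessibility: w0Rw0, w0Rw1, w1Rw1
Branch closes: r and ¬r both at w1.
All branches of the negation close; one closing branch shown above.

Valid in T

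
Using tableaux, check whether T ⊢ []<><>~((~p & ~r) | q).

Not valid

Tableau for the negation ~[]<><>~((~p & ~r) | q):
1. ~[]<><>~((~p & ~r) | q), 0
2. ~<><>~((~p & ~r) | q), 1
3. ~<>~((~p & ~r) | q), 1
4. (~p & ~r) | q, 1
5. q, 1
Accessibility: 0R0, 0R1, 1R1
The negation has an open branch (countermodel exists).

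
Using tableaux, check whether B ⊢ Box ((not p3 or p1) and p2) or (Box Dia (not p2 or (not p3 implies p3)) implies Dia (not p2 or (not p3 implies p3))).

Yes, valid

Tableau for the negation not (Box ((not p3 or p1) and p2) or (Box Dia (not p2 or (not p3 implies p3)) implies Dia (not p2 or (not p3 implies p3)))):
1. not (Box ((not p3 or p1) and p2) or (Box Dia (not p2 or (not p3 implies p3)) implies Dia (not p2 or (not p3 implies p3)))), u
2. not Box ((not p3 or p1) and p2), u   [neg-or-rule on 1]
3. not (Box Dia (not p2 or (not p3 implies p3)) implies Dia (not p2 or (not p3 implies p3))), u   [neg-or-rule on 1]
4. Box Dia (not p2 or (not p3 implies p3)), u   [neg-implies-rule on 3]
5. not Dia (not p2 or (not p3 implies p3)), u   [neg-implies-rule on 3]
6. Dia (not p2 or (not p3 implies p3)), u   [Box-rule on 4 via uRu]
7. not (not p2 or (not p3 implies p3)), u   [neg-Dia-rule on 5 via uRu]
8. p2, u   [neg-or-rule on 7]
9. not (not p3 implies p3), u   [neg-or-rule on 7]
10. not p3, u   [neg-implies-rule on 9]
11. not ((not p3 or p1) and p2), v   [neg-Box-rule on 2: fresh world v, uRv]
12. Dia (not p2 or (not p3 implies p3)), v   [Box-rule on 4 via uRv]
13. not (not p2 or (not p3 implies p3)), v   [neg-Dia-rule on 5 via uRv]
14. p2, v   [neg-or-rule on 13]
15. not (not p3 implies p3), v   [neg-or-rule on 13]
16. not p3, v   [neg-implies-rule on 15]
17. not (not p3 or p1), v   [neg-and-rule on 11 (branches; this branch)]
18. p3, v   [neg-or-rule on 17]
19. not p1, v   [neg-or-rule on 17]
Accessibility: uRu, uRv, vRu, vRv
Branch closes: p3 and not p3 both at v.
Every branch of the negation's tableau closes; the branch above is one of them.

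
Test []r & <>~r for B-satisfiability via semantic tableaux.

Unsatisfiable

1. []r & <>~r, w0
2. []r, w0   [&-rule on 1]
3. <>~r, w0   [&-rule on 1]
4. r, w0   [[]-rule on 2 via w0Rw0]
5. ~r, w1   [<>-rule on 3: fresh world w1, w0Rw1]
6. r, w1   [[]-rule on 2 via w0Rw1]
Accessibility: w0Rw0, w0Rw1, w1Rw0, w1Rw1
Branch closes: r and ~r both at w1.
Every branch closes; the branch above is one of them.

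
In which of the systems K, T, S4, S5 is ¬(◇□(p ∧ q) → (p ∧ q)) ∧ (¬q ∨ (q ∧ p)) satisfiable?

K, T, S4

S4-tableau for the formula:
1. ¬(◇□(p ∧ q) → (p ∧ q)) ∧ (¬q ∨ (q ∧ p)), w0
2. ¬(◇□(p ∧ q) → (p ∧ q)), w0
3. ¬q ∨ (q ∧ p), w0
4. ◇□(p ∧ q), w0
5. ¬(p ∧ q), w0
6. ¬q, w0
7. □(p ∧ q), w1
8. p ∧ q, w1
9. p, w1
10. q, w1
Accessibility: w0Rw0, w0Rw1, w1Rw1
Complete open branch: satisfiable in S4, hence also in K, T (this S4-model is also a K-model and a T-model).
S5-tableau for the formula:
1. ¬(◇□(p ∧ q) → (p ∧ q)) ∧ (¬q ∨ (q ∧ p)), w0
2. ¬(◇□(p ∧ q) → (p ∧ q)), w0
3. ¬q ∨ (q ∧ p), w0
4. ◇□(p ∧ q), w0
5. ¬(p ∧ q), w0
6. ¬q, w0
7. □(p ∧ q), w1
8. p ∧ q, w0
9. p, w0
10. q, w0
Accessibility: w0Rw0, w0Rw1, w1Rw0, w1Rw1
Branch closes: q and ¬q both at w0.
Every branch closes (one shown): unsatisfiable in S5.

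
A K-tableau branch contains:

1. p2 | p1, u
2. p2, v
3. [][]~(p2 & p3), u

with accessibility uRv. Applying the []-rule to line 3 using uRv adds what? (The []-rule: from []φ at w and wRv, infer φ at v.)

[]~(p2 & p3), v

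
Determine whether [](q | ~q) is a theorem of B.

Yes, valid

Tableau for the negation ~[](q | ~q):
1. ~[](q | ~q), w0
2. ~(q | ~q), w1   [~[]-rule on 1: fresh world w1, w0Rw1]
3. ~q, w1   [~|-rule on 2]
4. q, w1   [~|-rule on 2]
Accessibility: w0Rw0, w0Rw1, w1Rw0, w1Rw1
Branch closes: q and ~q both at w1.
Every branch of the negation's tableau closes; the branch above is one of them.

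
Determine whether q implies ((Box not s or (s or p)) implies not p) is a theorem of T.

No, not valid

Tableau for the negation not (q implies ((Box not s or (s or p)) implies not p)):
1. not (q implies ((Box not s or (s or p)) implies not p)), 0
2. q, 0
3. not ((Box not s or (s or p)) implies not p), 0
4. Box not s or (s or p), 0
5. p, 0
6. s or p, 0
Accessibility: 0R0
The negation has an open branch (countermodel exists).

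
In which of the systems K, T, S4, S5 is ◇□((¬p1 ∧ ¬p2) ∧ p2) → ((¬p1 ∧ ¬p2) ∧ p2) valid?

T, S4, S5

T-tableau for the negation ¬(◇□((¬p1 ∧ ¬p2) ∧ p2) → ((¬p1 ∧ ¬p2) ∧ p2)):
1. ¬(◇□((¬p1 ∧ ¬p2) ∧ p2) → ((¬p1 ∧ ¬p2) ∧ p2)), w0
2. ◇□((¬p1 ∧ ¬p2) ∧ p2), w0
3. ¬((¬p1 ∧ ¬p2) ∧ p2), w0
4. ¬(¬p1 ∧ ¬p2), w0
5. p2, w0
6. □((¬p1 ∧ ¬p2) ∧ p2), w1
7. (¬p1 ∧ ¬p2) ∧ p2, w1
8. ¬p1 ∧ ¬p2, w1
9. p2, w1
10. ¬p1, w1
11. ¬p2, w1
Accessibility: w0Rw0, w0Rw1, w1Rw1
Branch closes: p2 and ¬p2 both at w1.
Every branch closes (one shown): valid in T, hence also in S4, S5 (every theorem of T is a theorem of S4 and S5).
K-tableau for the negation ¬(◇□((¬p1 ∧ ¬p2) ∧ p2) → ((¬p1 ∧ ¬p2) ∧ p2)):
1. ¬(◇□((¬p1 ∧ ¬p2) ∧ p2) → ((¬p1 ∧ ¬p2) ∧ p2)), w0
2. ◇□((¬p1 ∧ ¬p2) ∧ p2), w0
3. ¬((¬p1 ∧ ¬p2) ∧ p2), w0
4. ¬p2, w0
5. □((¬p1 ∧ ¬p2) ∧ p2), w1
Accessibility: w0Rw1
Complete open branch: countermodel on a K-frame, so not valid in K.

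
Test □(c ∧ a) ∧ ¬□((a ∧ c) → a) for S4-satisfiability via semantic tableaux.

1. □(c ∧ a) ∧ ¬□((a ∧ c) → a), u
2. □(c ∧ a), u   [∧-rule on 1]
3. ¬□((a ∧ c) → a), u   [∧-rule on 1]
4. c ∧ a, u   [□-rule on 2 via uRu]
5. c, u   [∧-rule on 4]
6. a, u   [∧-rule on 4]
7. ¬((a ∧ c) → a), v   [¬□-rule on 3: fresh world v, uRv]
8. a ∧ c, v   [¬→-rule on 7]
9. ¬a, v   [¬→-rule on 7]
10. a, v   [∧-rule on 8]
11. c, v   [∧-rule on 8]
Accessibility: uRu, uRv, vRv
Branch closes: a and ¬a both at v.
Every branch closes; the branch above is one of them.

Unsatisfiable (every branch closes)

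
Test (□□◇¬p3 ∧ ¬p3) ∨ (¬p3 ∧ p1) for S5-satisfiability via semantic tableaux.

1. (□□◇¬p3 ∧ ¬p3) ∨ (¬p3 ∧ p1), 0
2. ¬p3 ∧ p1, 0   [∨-rule on 1 (branches; this branch)]
3. ¬p3, 0   [∧-rule on 2]
4. p1, 0   [∧-rule on 2]
Accessibility: 0R0

Satisfiable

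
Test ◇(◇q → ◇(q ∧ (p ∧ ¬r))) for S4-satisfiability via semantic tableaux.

Satisfiable (open branch found)

1. ◇(◇q → ◇(q ∧ (p ∧ ¬r))), w0
2. ◇q → ◇(q ∧ (p ∧ ¬r)), w1   [◇-rule on 1: fresh world w1, w0Rw1]
3. ◇(q ∧ (p ∧ ¬r)), w1   [→-rule on 2 (branches; this branch)]
4. q ∧ (p ∧ ¬r), w2   [◇-rule on 3: fresh world w2, w1Rw2]
5. q, w2   [∧-rule on 4]
6. p ∧ ¬r, w2   [∧-rule on 4]
7. p, w2   [∧-rule on 6]
8. ¬r, w2   [∧-rule on 6]
Accessibility: w0Rw0, w0Rw1, w0Rw2, w1Rw1, w1Rw2, w2Rw2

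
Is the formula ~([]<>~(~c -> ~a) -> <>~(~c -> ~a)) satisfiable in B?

Unsatisfiable (every branch closes)

1. ~([]<>~(~c -> ~a) -> <>~(~c -> ~a)), 0
2. []<>~(~c -> ~a), 0
3. ~<>~(~c -> ~a), 0
4. <>~(~c -> ~a), 0
5. ~c -> ~a, 0
6. ~a, 0
7. ~(~c -> ~a), 1
8. ~c, 1
9. a, 1
10. <>~(~c -> ~a), 1
11. ~c -> ~a, 1
12. ~a, 1
Accessibility: 0R0, 0R1, 1R0, 1R1
Branch closes: a and ~a both at 1.
(One branch shown.) All branches close.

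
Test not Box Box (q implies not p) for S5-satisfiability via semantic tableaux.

1. not Box Box (q implies not p), u
2. not Box (q implies not p), v
3. not (q implies not p), w
4. q, w
5. p, w
Accessibility: uRu, uRv, uRw, vRu, vRv, vRw, wRu, wRv, wRw

Satisfiable (open branch found)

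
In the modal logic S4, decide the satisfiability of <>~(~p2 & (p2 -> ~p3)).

Yes, satisfiable

1. <>~(~p2 & (p2 -> ~p3)), w0
2. ~(~p2 & (p2 -> ~p3)), w1   [<>-rule on 1: fresh world w1, w0Rw1]
3. ~(p2 -> ~p3), w1   [~&-rule on 2 (branches; this branch)]
4. p2, w1   [~->-rule on 3]
5. p3, w1   [~->-rule on 3]
Accessibility: w0Rw0, w0Rw1, w1Rw1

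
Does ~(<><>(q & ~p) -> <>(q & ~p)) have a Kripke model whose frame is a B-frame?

1. ~(<><>(q & ~p) -> <>(q & ~p)), w0
2. <><>(q & ~p), w0   [~->-rule on 1]
3. ~<>(q & ~p), w0   [~->-rule on 1]
4. ~(q & ~p), w0   [~<>-rule on 3 via w0Rw0]
5. p, w0   [~&-rule on 4 (branches; this branch)]
6. <>(q & ~p), w1   [<>-rule on 2: fresh world w1, w0Rw1]
7. ~(q & ~p), w1   [~<>-rule on 3 via w0Rw1]
8. p, w1   [~&-rule on 7 (branches; this branch)]
9. q & ~p, w2   [<>-rule on 6: fresh world w2, w1Rw2]
10. q, w2   [&-rule on 9]
11. ~p, w2   [&-rule on 9]
Accessibility: w0Rw0, w0Rw1, w1Rw0, w1Rw1, w1Rw2, w2Rw1, w2Rw2

Satisfiable (open branch found)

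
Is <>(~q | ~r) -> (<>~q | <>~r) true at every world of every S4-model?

Valid

Tableau for the negation ~(<>(~q | ~r) -> (<>~q | <>~r)):
1. ~(<>(~q | ~r) -> (<>~q | <>~r)), u
2. <>(~q | ~r), u
3. ~(<>~q | <>~r), u
4. ~<>~q, u
5. ~<>~r, u
6. q, u
7. r, u
8. ~q | ~r, v
9. q, v
10. r, v
11. ~r, v
Accessibility: uRu, uRv, vRv
Branch closes: r and ~r both at v.
All branches of the negation close; one closing branch shown above.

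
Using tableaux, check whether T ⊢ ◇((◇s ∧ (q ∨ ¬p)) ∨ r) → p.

No, not valid

Tableau for the negation ¬(◇((◇s ∧ (q ∨ ¬p)) ∨ r) → p):
1. ¬(◇((◇s ∧ (q ∨ ¬p)) ∨ r) → p), w0
2. ◇((◇s ∧ (q ∨ ¬p)) ∨ r), w0
3. ¬p, w0
4. (◇s ∧ (q ∨ ¬p)) ∨ r, w1
5. r, w1
Accessibility: w0Rw0, w0Rw1, w1Rw1
The negation has an open branch (countermodel exists).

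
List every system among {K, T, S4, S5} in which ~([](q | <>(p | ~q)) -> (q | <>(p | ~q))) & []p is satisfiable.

T-tableau for the formula:
1. ~([](q | <>(p | ~q)) -> (q | <>(p | ~q))) & []p, 0
2. ~([](q | <>(p | ~q)) -> (q | <>(p | ~q))), 0
3. []p, 0
4. [](q | <>(p | ~q)), 0
5. ~(q | <>(p | ~q)), 0
6. ~q, 0
7. ~<>(p | ~q), 0
8. p, 0
9. q | <>(p | ~q), 0
10. ~(p | ~q), 0
11. ~p, 0
12. q, 0
Accessibility: 0R0
Branch closes: p and ~p both at 0.
Every branch closes (one shown): unsatisfiable in T, hence also in S4, S5 (every S4/S5-frame is a T-frame).
K-tableau for the formula:
1. ~([](q | <>(p | ~q)) -> (q | <>(p | ~q))) & []p, 0
2. ~([](q | <>(p | ~q)) -> (q | <>(p | ~q))), 0
3. []p, 0
4. [](q | <>(p | ~q)), 0
5. ~(q | <>(p | ~q)), 0
6. ~q, 0
7. ~<>(p | ~q), 0
Complete open branch: satisfiable in K.

K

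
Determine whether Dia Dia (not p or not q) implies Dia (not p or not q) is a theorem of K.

Invalid (countermodel exists)

Tableau for the negation not (Dia Dia (not p or not q) implies Dia (not p or not q)):
1. not (Dia Dia (not p or not q) implies Dia (not p or not q)), 0
2. Dia Dia (not p or not q), 0   [neg-implies-rule on 1]
3. not Dia (not p or not q), 0   [neg-implies-rule on 1]
4. Dia (not p or not q), 1   [Dia-rule on 2: fresh world 1, 0R1]
5. not (not p or not q), 1   [neg-Dia-rule on 3 via 0R1]
6. p, 1   [neg-or-rule on 5]
7. q, 1   [neg-or-rule on 5]
8. not p or not q, 2   [Dia-rule on 4: fresh world 2, 1R2]
9. not q, 2   [or-rule on 8 (branches; this branch)]
Accessibility: 0R1, 1R2
The negation has an open branch (countermodel exists).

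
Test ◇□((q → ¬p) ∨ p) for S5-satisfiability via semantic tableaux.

Satisfiable

1. ◇□((q → ¬p) ∨ p), 0
2. □((q → ¬p) ∨ p), 1   [◇-rule on 1: fresh world 1, 0R1]
3. (q → ¬p) ∨ p, 0   [□-rule on 2 via 1R0]
4. (q → ¬p) ∨ p, 1   [□-rule on 2 via 1R1]
5. p, 0   [∨-rule on 3 (branches; this branch)]
6. p, 1   [∨-rule on 4 (branches; this branch)]
Accessibility: 0R0, 0R1, 1R0, 1R1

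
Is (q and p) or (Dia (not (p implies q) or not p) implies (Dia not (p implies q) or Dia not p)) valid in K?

Yes, valid

Tableau for the negation not ((q and p) or (Dia (not (p implies q) or not p) implies (Dia not (p implies q) or Dia not p))):
1. not ((q and p) or (Dia (not (p implies q) or not p) implies (Dia not (p implies q) or Dia not p))), 0
2. not (q and p), 0
3. not (Dia (not (p implies q) or not p) implies (Dia not (p implies q) or Dia not p)), 0
4. Dia (not (p implies q) or not p), 0
5. not (Dia not (p implies q) or Dia not p), 0
6. not Dia not (p implies q), 0
7. not Dia not p, 0
8. not p, 0
9. not (p implies q) or not p, 1
10. p implies q, 1
11. p, 1
12. not (p implies q), 1
13. not q, 1
14. q, 1
Accessibility: 0R1
Branch closes: q and not q both at 1.
All branches of the negation close; one closing branch shown above.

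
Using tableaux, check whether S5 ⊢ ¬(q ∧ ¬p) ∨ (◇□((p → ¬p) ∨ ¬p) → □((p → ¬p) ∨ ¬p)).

Yes, valid

Tableau for the negation ¬(¬(q ∧ ¬p) ∨ (◇□((p → ¬p) ∨ ¬p) → □((p → ¬p) ∨ ¬p))):
1. ¬(¬(q ∧ ¬p) ∨ (◇□((p → ¬p) ∨ ¬p) → □((p → ¬p) ∨ ¬p))), 0
2. q ∧ ¬p, 0   [¬∨-rule on 1]
3. ¬(◇□((p → ¬p) ∨ ¬p) → □((p → ¬p) ∨ ¬p)), 0   [¬∨-rule on 1]
4. q, 0   [∧-rule on 2]
5. ¬p, 0   [∧-rule on 2]
6. ◇□((p → ¬p) ∨ ¬p), 0   [¬→-rule on 3]
7. ¬□((p → ¬p) ∨ ¬p), 0   [¬→-rule on 3]
8. □((p → ¬p) ∨ ¬p), 1   [◇-rule on 6: fresh world 1, 0R1]
9. (p → ¬p) ∨ ¬p, 0   [□-rule on 8 via 1R0]
10. (p → ¬p) ∨ ¬p, 1   [□-rule on 8 via 1R1]
11. p → ¬p, 0   [∨-rule on 9 (branches; this branch)]
12. p → ¬p, 1   [∨-rule on 10 (branches; this branch)]
13. ¬p, 1   [→-rule on 12 (branches; this branch)]
14. ¬((p → ¬p) ∨ ¬p), 2   [¬□-rule on 7: fresh world 2, 0R2]
15. ¬(p → ¬p), 2   [¬∨-rule on 14]
16. p, 2   [¬∨-rule on 14]
17. (p → ¬p) ∨ ¬p, 2   [□-rule on 8 via 1R2]
18. p → ¬p, 2   [∨-rule on 17 (branches; this branch)]
19. ¬p, 2   [→-rule on 18 (branches; this branch)]
Accessibility: 0R0, 0R1, 0R2, 1R0, 1R1, 1R2, 2R0, 2R1, 2R2
Branch closes: p and ¬p both at 2.
All branches of the negation close; one closing branch shown above.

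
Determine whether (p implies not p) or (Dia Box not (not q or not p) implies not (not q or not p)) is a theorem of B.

Yes, valid

Tableau for the negation not ((p implies not p) or (Dia Box not (not q or not p) implies not (not q or not p))):
1. not ((p implies not p) or (Dia Box not (not q or not p) implies not (not q or not p))), 0
2. not (p implies not p), 0
3. not (Dia Box not (not q or not p) implies not (not q or not p)), 0
4. p, 0
5. Dia Box not (not q or not p), 0
6. not q or not p, 0
7. not q, 0
8. Box not (not q or not p), 1
9. not (not q or not p), 0
10. q, 0
Accessibility: 0R0, 0R1, 1R0, 1R1
Branch closes: q and not q both at 0.
All branches of the negation close; one closing branch shown above.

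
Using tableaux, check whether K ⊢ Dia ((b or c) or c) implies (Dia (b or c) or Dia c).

Yes, valid

Tableau for the negation not (Dia ((b or c) or c) implies (Dia (b or c) or Dia c)):
1. not (Dia ((b or c) or c) implies (Dia (b or c) or Dia c)), u
2. Dia ((b or c) or c), u
3. not (Dia (b or c) or Dia c), u
4. not Dia (b or c), u
5. not Dia c, u
6. (b or c) or c, v
7. not (b or c), v
8. not b, v
9. not c, v
10. b or c, v
11. c, v
Accessibility: uRv
Branch closes: c and not c both at v.
All branches of the negation close; one closing branch shown above.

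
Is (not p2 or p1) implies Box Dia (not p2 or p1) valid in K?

Tableau for the negation not ((not p2 or p1) implies Box Dia (not p2 or p1)):
1. not ((not p2 or p1) implies Box Dia (not p2 or p1)), w0
2. not p2 or p1, w0
3. not Box Dia (not p2 or p1), w0
4. p1, w0
5. not Dia (not p2 or p1), w1
Accessibility: w0Rw1
The negation has an open branch (countermodel exists).

No, not valid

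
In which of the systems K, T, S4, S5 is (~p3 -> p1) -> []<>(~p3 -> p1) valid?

S5-tableau for the negation ~((~p3 -> p1) -> []<>(~p3 -> p1)):
1. ~((~p3 -> p1) -> []<>(~p3 -> p1)), 0
2. ~p3 -> p1, 0
3. ~[]<>(~p3 -> p1), 0
4. p1, 0
5. ~<>(~p3 -> p1), 1
6. ~(~p3 -> p1), 0
7. ~p3, 0
8. ~p1, 0
Accessibility: 0R0, 0R1, 1R0, 1R1
Branch closes: p1 and ~p1 both at 0.
Every branch closes (one shown): valid in S5.
S4-tableau for the negation ~((~p3 -> p1) -> []<>(~p3 -> p1)):
1. ~((~p3 -> p1) -> []<>(~p3 -> p1)), 0
2. ~p3 -> p1, 0
3. ~[]<>(~p3 -> p1), 0
4. p1, 0
5. ~<>(~p3 -> p1), 1
6. ~(~p3 -> p1), 1
7. ~p3, 1
8. ~p1, 1
Accessibility: 0R0, 0R1, 1R1
Complete open branch: countermodel on an S4-frame, so not valid in S4, nor in K, T (the same frame is also a K-frame and a T-frame).

S5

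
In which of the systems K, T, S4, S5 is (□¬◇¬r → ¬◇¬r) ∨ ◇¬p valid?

T-tableau for the negation ¬((□¬◇¬r → ¬◇¬r) ∨ ◇¬p):
1. ¬((□¬◇¬r → ¬◇¬r) ∨ ◇¬p), 0
2. ¬(□¬◇¬r → ¬◇¬r), 0
3. ¬◇¬p, 0
4. □¬◇¬r, 0
5. ◇¬r, 0
6. p, 0
7. ¬◇¬r, 0
8. r, 0
9. ¬r, 1
10. p, 1
11. ¬◇¬r, 1
12. r, 1
Accessibility: 0R0, 0R1, 1R1
Branch closes: r and ¬r both at 1.
Every branch closes (one shown): valid in T, hence also in S4, S5 (every theorem of T is a theorem of S4 and S5).
K-tableau for the negation ¬((□¬◇¬r → ¬◇¬r) ∨ ◇¬p):
1. ¬((□¬◇¬r → ¬◇¬r) ∨ ◇¬p), 0
2. ¬(□¬◇¬r → ¬◇¬r), 0
3. ¬◇¬p, 0
4. □¬◇¬r, 0
5. ◇¬r, 0
6. ¬r, 1
7. p, 1
8. ¬◇¬r, 1
Accessibility: 0R1
Complete open branch: countermodel on a K-frame, so not valid in K.

T, S4, S5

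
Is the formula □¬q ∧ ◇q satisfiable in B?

Unsatisfiable (every branch closes)

1. □¬q ∧ ◇q, 0
2. □¬q, 0   [∧-rule on 1]
3. ◇q, 0   [∧-rule on 1]
4. ¬q, 0   [□-rule on 2 via 0R0]
5. q, 1   [◇-rule on 3: fresh world 1, 0R1]
6. ¬q, 1   [□-rule on 2 via 0R1]
Accessibility: 0R0, 0R1, 1R0, 1R1
Branch closes: q and ¬q both at 1.
All branches of the tableau close; one closing branch shown above.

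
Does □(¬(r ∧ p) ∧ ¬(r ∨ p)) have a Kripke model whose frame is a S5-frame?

1. □(¬(r ∧ p) ∧ ¬(r ∨ p)), 0
2. ¬(r ∧ p) ∧ ¬(r ∨ p), 0   [□-rule on 1 via 0R0]
3. ¬(r ∧ p), 0   [∧-rule on 2]
4. ¬(r ∨ p), 0   [∧-rule on 2]
5. ¬r, 0   [¬∨-rule on 4]
6. ¬p, 0   [¬∨-rule on 4]
Accessibility: 0R0

Satisfiable (open branch found)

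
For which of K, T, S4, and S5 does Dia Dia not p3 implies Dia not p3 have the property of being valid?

S4, S5

T-tableau for the negation not (Dia Dia not p3 implies Dia not p3):
1. not (Dia Dia not p3 implies Dia not p3), u
2. Dia Dia not p3, u   [neg-implies-rule on 1]
3. not Dia not p3, u   [neg-implies-rule on 1]
4. p3, u   [neg-Dia-rule on 3 via uRu]
5. Dia not p3, v   [Dia-rule on 2: fresh world v, uRv]
6. p3, v   [neg-Dia-rule on 3 via uRv]
7. not p3, w   [Dia-rule on 5: fresh world w, vRw]
Accessibility: uRu, uRv, vRv, vRw, wRw
Complete open branch: countermodel on a T-frame, so not valid in T, nor in K (the same frame is also a K-frame).
S4-tableau for the negation not (Dia Dia not p3 implies Dia not p3):
1. not (Dia Dia not p3 implies Dia not p3), u
2. Dia Dia not p3, u   [neg-implies-rule on 1]
3. not Dia not p3, u   [neg-implies-rule on 1]
4. p3, u   [neg-Dia-rule on 3 via uRu]
5. Dia not p3, v   [Dia-rule on 2: fresh world v, uRv]
6. p3, v   [neg-Dia-rule on 3 via uRv]
7. not p3, w   [Dia-rule on 5: fresh world w, vRw]
8. p3, w   [neg-Dia-rule on 3 via uRw]
Accessibility: uRu, uRv, uRw, vRv, vRw, wRw
Branch closes: p3 and not p3 both at w.
Every branch closes (one shown): valid in S4, hence also in S5 (every theorem of S4 is a theorem of S5).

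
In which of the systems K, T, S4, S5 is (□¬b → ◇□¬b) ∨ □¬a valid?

T, S4, S5

K-tableau for the negation ¬((□¬b → ◇□¬b) ∨ □¬a):
1. ¬((□¬b → ◇□¬b) ∨ □¬a), u
2. ¬(□¬b → ◇□¬b), u
3. ¬□¬a, u
4. □¬b, u
5. ¬◇□¬b, u
6. a, v
7. ¬b, v
8. ¬□¬b, v
9. b, w
Accessibility: uRv, vRw
Complete open branch: countermodel on a K-frame, so not valid in K.
T-tableau for the negation ¬((□¬b → ◇□¬b) ∨ □¬a):
1. ¬((□¬b → ◇□¬b) ∨ □¬a), u
2. ¬(□¬b → ◇□¬b), u
3. ¬□¬a, u
4. □¬b, u
5. ¬◇□¬b, u
6. ¬b, u
7. ¬□¬b, u
8. a, v
9. ¬b, v
10. ¬□¬b, v
11. b, w
12. ¬b, w
Accessibility: uRu, uRv, uRw, vRv, wRw
Branch closes: b and ¬b both at w.
Every branch closes (one shown): valid in T, hence also in S4, S5 (every theorem of T is a theorem of S4 and S5).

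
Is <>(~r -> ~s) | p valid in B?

Tableau for the negation ~(<>(~r -> ~s) | p):
1. ~(<>(~r -> ~s) | p), 0
2. ~<>(~r -> ~s), 0   [~|-rule on 1]
3. ~p, 0   [~|-rule on 1]
4. ~(~r -> ~s), 0   [~<>-rule on 2 via 0R0]
5. ~r, 0   [~->-rule on 4]
6. s, 0   [~->-rule on 4]
Accessibility: 0R0
The negation has an open branch (countermodel exists).

No, not valid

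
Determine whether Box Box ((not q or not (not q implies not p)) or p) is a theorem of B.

Tableau for the negation not Box Box ((not q or not (not q implies not p)) or p):
1. not Box Box ((not q or not (not q implies not p)) or p), w0
2. not Box ((not q or not (not q implies not p)) or p), w1
3. not ((not q or not (not q implies not p)) or p), w2
4. not (not q or not (not q implies not p)), w2
5. not p, w2
6. q, w2
7. not q implies not p, w2
Accessibility: w0Rw0, w0Rw1, w1Rw0, w1Rw1, w1Rw2, w2Rw1, w2Rw2
The negation has an open branch (countermodel exists).

Not valid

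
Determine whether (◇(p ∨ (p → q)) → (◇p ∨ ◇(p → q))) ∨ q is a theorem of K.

Tableau for the negation ¬((◇(p ∨ (p → q)) → (◇p ∨ ◇(p → q))) ∨ q):
1. ¬((◇(p ∨ (p → q)) → (◇p ∨ ◇(p → q))) ∨ q), 0
2. ¬(◇(p ∨ (p → q)) → (◇p ∨ ◇(p → q))), 0   [¬∨-rule on 1]
3. ¬q, 0   [¬∨-rule on 1]
4. ◇(p ∨ (p → q)), 0   [¬→-rule on 2]
5. ¬(◇p ∨ ◇(p → q)), 0   [¬→-rule on 2]
6. ¬◇p, 0   [¬∨-rule on 5]
7. ¬◇(p → q), 0   [¬∨-rule on 5]
8. p ∨ (p → q), 1   [◇-rule on 4: fresh world 1, 0R1]
9. ¬p, 1   [¬◇-rule on 6 via 0R1]
10. ¬(p → q), 1   [¬◇-rule on 7 via 0R1]
11. p, 1   [¬→-rule on 10]
12. ¬q, 1   [¬→-rule on 10]
Accessibility: 0R1
Branch closes: p and ¬p both at 1.
Every branch of the negation's tableau closes; the branch above is one of them.

Yes, valid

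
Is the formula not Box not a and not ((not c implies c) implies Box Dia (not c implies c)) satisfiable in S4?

Satisfiable (open branch found)

1. not Box not a and not ((not c implies c) implies Box Dia (not c implies c)), u
2. not Box not a, u   [and-rule on 1]
3. not ((not c implies c) implies Box Dia (not c implies c)), u   [and-rule on 1]
4. not c implies c, u   [neg-implies-rule on 3]
5. not Box Dia (not c implies c), u   [neg-implies-rule on 3]
6. c, u   [implies-rule on 4 (branches; this branch)]
7. a, v   [neg-Box-rule on 2: fresh world v, uRv]
8. not Dia (not c implies c), w   [neg-Box-rule on 5: fresh world w, uRw]
9. not (not c implies c), w   [neg-Dia-rule on 8 via wRw]
10. not c, w   [neg-implies-rule on 9]
Accessibility: uRu, uRv, uRw, vRv, wRw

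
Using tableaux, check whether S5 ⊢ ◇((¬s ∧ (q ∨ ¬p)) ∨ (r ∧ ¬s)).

Tableau for the negation ¬◇((¬s ∧ (q ∨ ¬p)) ∨ (r ∧ ¬s)):
1. ¬◇((¬s ∧ (q ∨ ¬p)) ∨ (r ∧ ¬s)), 0
2. ¬((¬s ∧ (q ∨ ¬p)) ∨ (r ∧ ¬s)), 0   [¬◇-rule on 1 via 0R0]
3. ¬(¬s ∧ (q ∨ ¬p)), 0   [¬∨-rule on 2]
4. ¬(r ∧ ¬s), 0   [¬∨-rule on 2]
5. ¬(q ∨ ¬p), 0   [¬∧-rule on 3 (branches; this branch)]
6. ¬q, 0   [¬∨-rule on 5]
7. p, 0   [¬∨-rule on 5]
8. s, 0   [¬∧-rule on 4 (branches; this branch)]
Accessibility: 0R0
The negation has an open branch (countermodel exists).

No, not valid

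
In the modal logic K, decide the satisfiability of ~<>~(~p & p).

1. ~<>~(~p & p), u

Yes, satisfiable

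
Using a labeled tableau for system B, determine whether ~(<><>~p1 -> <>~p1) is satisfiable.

Satisfiable (open branch found)

1. ~(<><>~p1 -> <>~p1), 0
2. <><>~p1, 0   [~->-rule on 1]
3. ~<>~p1, 0   [~->-rule on 1]
4. p1, 0   [~<>-rule on 3 via 0R0]
5. <>~p1, 1   [<>-rule on 2: fresh world 1, 0R1]
6. p1, 1   [~<>-rule on 3 via 0R1]
7. ~p1, 2   [<>-rule on 5: fresh world 2, 1R2]
Accessibility: 0R0, 0R1, 1R0, 1R1, 1R2, 2R1, 2R2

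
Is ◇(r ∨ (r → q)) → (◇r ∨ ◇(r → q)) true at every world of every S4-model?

Yes, valid

Tableau for the negation ¬(◇(r ∨ (r → q)) → (◇r ∨ ◇(r → q))):
1. ¬(◇(r ∨ (r → q)) → (◇r ∨ ◇(r → q))), w0
2. ◇(r ∨ (r → q)), w0
3. ¬(◇r ∨ ◇(r → q)), w0
4. ¬◇r, w0
5. ¬◇(r → q), w0
6. ¬r, w0
7. ¬(r → q), w0
8. r, w0
9. ¬q, w0
Accessibility: w0Rw0
Branch closes: r and ¬r both at w0.
All branches of the negation close; one closing branch shown above.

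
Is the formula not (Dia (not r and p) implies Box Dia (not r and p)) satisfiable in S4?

1. not (Dia (not r and p) implies Box Dia (not r and p)), u
2. Dia (not r and p), u   [neg-implies-rule on 1]
3. not Box Dia (not r and p), u   [neg-implies-rule on 1]
4. not r and p, v   [Dia-rule on 2: fresh world v, uRv]
5. not r, v   [and-rule on 4]
6. p, v   [and-rule on 4]
7. not Dia (not r and p), w   [neg-Box-rule on 3: fresh world w, uRw]
8. not (not r and p), w   [neg-Dia-rule on 7 via wRw]
9. not p, w   [neg-and-rule on 8 (branches; this branch)]
Accessibility: uRu, uRv, uRw, vRv, wRw

Satisfiable (open branch found)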